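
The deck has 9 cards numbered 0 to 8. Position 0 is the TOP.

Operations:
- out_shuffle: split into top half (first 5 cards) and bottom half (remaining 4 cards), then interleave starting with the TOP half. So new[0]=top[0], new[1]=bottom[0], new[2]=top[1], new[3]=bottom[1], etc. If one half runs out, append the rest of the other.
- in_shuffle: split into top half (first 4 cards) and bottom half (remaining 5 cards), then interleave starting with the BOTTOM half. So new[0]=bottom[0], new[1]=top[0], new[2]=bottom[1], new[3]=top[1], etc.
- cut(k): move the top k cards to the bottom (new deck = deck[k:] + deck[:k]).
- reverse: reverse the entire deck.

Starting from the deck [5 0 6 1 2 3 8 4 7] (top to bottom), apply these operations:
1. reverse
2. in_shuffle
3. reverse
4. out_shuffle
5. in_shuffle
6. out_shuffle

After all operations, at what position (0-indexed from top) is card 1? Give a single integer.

After op 1 (reverse): [7 4 8 3 2 1 6 0 5]
After op 2 (in_shuffle): [2 7 1 4 6 8 0 3 5]
After op 3 (reverse): [5 3 0 8 6 4 1 7 2]
After op 4 (out_shuffle): [5 4 3 1 0 7 8 2 6]
After op 5 (in_shuffle): [0 5 7 4 8 3 2 1 6]
After op 6 (out_shuffle): [0 3 5 2 7 1 4 6 8]
Card 1 is at position 5.

Answer: 5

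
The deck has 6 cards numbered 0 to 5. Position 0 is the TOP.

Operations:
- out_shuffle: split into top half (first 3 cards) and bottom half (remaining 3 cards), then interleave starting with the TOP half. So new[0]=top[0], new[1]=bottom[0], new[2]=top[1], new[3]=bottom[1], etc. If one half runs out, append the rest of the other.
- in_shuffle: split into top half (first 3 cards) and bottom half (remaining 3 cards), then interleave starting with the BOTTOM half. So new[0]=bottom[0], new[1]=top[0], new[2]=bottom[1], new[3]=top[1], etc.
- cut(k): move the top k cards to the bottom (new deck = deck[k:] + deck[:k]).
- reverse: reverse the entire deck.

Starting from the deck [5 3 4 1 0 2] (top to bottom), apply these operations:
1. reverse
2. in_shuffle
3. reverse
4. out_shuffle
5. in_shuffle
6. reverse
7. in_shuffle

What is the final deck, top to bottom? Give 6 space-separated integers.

Answer: 0 5 1 4 2 3

Derivation:
After op 1 (reverse): [2 0 1 4 3 5]
After op 2 (in_shuffle): [4 2 3 0 5 1]
After op 3 (reverse): [1 5 0 3 2 4]
After op 4 (out_shuffle): [1 3 5 2 0 4]
After op 5 (in_shuffle): [2 1 0 3 4 5]
After op 6 (reverse): [5 4 3 0 1 2]
After op 7 (in_shuffle): [0 5 1 4 2 3]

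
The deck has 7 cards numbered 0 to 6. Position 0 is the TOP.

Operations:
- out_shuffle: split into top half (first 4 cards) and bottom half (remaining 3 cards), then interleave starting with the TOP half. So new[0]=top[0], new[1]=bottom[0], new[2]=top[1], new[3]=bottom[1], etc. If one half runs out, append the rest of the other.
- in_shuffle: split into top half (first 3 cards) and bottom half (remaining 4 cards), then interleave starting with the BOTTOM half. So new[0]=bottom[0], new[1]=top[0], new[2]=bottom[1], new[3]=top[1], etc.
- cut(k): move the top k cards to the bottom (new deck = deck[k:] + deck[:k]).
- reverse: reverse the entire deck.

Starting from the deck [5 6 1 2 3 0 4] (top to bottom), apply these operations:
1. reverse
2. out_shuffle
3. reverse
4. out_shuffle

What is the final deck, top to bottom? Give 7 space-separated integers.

Answer: 2 0 5 1 3 4 6

Derivation:
After op 1 (reverse): [4 0 3 2 1 6 5]
After op 2 (out_shuffle): [4 1 0 6 3 5 2]
After op 3 (reverse): [2 5 3 6 0 1 4]
After op 4 (out_shuffle): [2 0 5 1 3 4 6]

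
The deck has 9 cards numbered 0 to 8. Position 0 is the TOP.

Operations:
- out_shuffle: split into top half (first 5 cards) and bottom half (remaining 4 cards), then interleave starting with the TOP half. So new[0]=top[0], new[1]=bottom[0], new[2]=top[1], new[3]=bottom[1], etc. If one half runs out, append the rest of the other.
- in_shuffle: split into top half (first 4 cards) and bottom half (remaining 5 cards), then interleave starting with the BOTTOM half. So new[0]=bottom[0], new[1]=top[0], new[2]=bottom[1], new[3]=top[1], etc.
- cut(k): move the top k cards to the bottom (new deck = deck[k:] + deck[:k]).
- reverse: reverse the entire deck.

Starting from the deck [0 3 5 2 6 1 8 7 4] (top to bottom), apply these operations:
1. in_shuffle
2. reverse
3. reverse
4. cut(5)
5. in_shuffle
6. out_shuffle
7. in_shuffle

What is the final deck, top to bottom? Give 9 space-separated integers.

Answer: 0 6 4 2 7 5 8 3 1

Derivation:
After op 1 (in_shuffle): [6 0 1 3 8 5 7 2 4]
After op 2 (reverse): [4 2 7 5 8 3 1 0 6]
After op 3 (reverse): [6 0 1 3 8 5 7 2 4]
After op 4 (cut(5)): [5 7 2 4 6 0 1 3 8]
After op 5 (in_shuffle): [6 5 0 7 1 2 3 4 8]
After op 6 (out_shuffle): [6 2 5 3 0 4 7 8 1]
After op 7 (in_shuffle): [0 6 4 2 7 5 8 3 1]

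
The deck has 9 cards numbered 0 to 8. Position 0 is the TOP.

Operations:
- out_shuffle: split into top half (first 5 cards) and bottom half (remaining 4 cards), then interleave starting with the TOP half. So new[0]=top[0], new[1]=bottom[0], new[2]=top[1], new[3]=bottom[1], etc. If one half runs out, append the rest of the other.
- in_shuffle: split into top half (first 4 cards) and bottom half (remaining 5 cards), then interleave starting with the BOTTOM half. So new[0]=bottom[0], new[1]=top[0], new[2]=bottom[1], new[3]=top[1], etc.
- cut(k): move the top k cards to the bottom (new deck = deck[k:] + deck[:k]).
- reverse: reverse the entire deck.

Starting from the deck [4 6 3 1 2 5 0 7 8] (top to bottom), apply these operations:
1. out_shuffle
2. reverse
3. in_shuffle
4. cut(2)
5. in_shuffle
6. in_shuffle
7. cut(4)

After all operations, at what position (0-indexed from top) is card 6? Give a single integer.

After op 1 (out_shuffle): [4 5 6 0 3 7 1 8 2]
After op 2 (reverse): [2 8 1 7 3 0 6 5 4]
After op 3 (in_shuffle): [3 2 0 8 6 1 5 7 4]
After op 4 (cut(2)): [0 8 6 1 5 7 4 3 2]
After op 5 (in_shuffle): [5 0 7 8 4 6 3 1 2]
After op 6 (in_shuffle): [4 5 6 0 3 7 1 8 2]
After op 7 (cut(4)): [3 7 1 8 2 4 5 6 0]
Card 6 is at position 7.

Answer: 7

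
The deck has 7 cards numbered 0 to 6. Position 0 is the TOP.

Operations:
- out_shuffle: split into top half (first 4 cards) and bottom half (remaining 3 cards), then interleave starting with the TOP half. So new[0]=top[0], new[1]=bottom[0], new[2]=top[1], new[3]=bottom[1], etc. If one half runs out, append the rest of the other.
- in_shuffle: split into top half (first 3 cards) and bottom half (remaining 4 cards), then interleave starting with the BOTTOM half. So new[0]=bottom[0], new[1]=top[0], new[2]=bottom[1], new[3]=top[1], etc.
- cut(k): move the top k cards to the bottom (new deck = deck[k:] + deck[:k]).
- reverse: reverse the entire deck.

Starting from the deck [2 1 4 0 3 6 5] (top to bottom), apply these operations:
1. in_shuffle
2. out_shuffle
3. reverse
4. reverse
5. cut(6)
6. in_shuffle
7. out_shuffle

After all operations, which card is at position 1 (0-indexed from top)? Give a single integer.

After op 1 (in_shuffle): [0 2 3 1 6 4 5]
After op 2 (out_shuffle): [0 6 2 4 3 5 1]
After op 3 (reverse): [1 5 3 4 2 6 0]
After op 4 (reverse): [0 6 2 4 3 5 1]
After op 5 (cut(6)): [1 0 6 2 4 3 5]
After op 6 (in_shuffle): [2 1 4 0 3 6 5]
After op 7 (out_shuffle): [2 3 1 6 4 5 0]
Position 1: card 3.

Answer: 3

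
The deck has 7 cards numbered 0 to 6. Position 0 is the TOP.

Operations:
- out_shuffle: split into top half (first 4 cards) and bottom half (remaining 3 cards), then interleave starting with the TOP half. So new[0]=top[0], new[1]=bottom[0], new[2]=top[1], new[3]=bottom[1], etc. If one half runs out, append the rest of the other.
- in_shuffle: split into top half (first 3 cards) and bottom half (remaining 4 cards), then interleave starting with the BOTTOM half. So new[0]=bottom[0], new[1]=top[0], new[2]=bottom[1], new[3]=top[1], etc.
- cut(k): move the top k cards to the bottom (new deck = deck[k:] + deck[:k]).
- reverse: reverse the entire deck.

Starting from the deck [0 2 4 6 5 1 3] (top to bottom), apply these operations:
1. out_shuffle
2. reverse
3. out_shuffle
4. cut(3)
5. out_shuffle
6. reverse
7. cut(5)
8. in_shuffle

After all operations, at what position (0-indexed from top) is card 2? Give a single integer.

Answer: 4

Derivation:
After op 1 (out_shuffle): [0 5 2 1 4 3 6]
After op 2 (reverse): [6 3 4 1 2 5 0]
After op 3 (out_shuffle): [6 2 3 5 4 0 1]
After op 4 (cut(3)): [5 4 0 1 6 2 3]
After op 5 (out_shuffle): [5 6 4 2 0 3 1]
After op 6 (reverse): [1 3 0 2 4 6 5]
After op 7 (cut(5)): [6 5 1 3 0 2 4]
After op 8 (in_shuffle): [3 6 0 5 2 1 4]
Card 2 is at position 4.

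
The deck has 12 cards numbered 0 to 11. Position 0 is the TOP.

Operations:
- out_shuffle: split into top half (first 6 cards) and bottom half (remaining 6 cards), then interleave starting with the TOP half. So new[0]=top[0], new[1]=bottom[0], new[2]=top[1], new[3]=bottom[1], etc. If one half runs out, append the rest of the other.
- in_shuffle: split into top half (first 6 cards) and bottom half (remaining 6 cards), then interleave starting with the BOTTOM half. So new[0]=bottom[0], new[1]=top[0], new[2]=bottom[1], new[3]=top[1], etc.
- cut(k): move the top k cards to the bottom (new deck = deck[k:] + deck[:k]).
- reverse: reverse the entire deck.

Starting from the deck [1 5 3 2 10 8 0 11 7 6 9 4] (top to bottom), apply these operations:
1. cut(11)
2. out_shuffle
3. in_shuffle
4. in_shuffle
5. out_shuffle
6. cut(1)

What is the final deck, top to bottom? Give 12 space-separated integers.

After op 1 (cut(11)): [4 1 5 3 2 10 8 0 11 7 6 9]
After op 2 (out_shuffle): [4 8 1 0 5 11 3 7 2 6 10 9]
After op 3 (in_shuffle): [3 4 7 8 2 1 6 0 10 5 9 11]
After op 4 (in_shuffle): [6 3 0 4 10 7 5 8 9 2 11 1]
After op 5 (out_shuffle): [6 5 3 8 0 9 4 2 10 11 7 1]
After op 6 (cut(1)): [5 3 8 0 9 4 2 10 11 7 1 6]

Answer: 5 3 8 0 9 4 2 10 11 7 1 6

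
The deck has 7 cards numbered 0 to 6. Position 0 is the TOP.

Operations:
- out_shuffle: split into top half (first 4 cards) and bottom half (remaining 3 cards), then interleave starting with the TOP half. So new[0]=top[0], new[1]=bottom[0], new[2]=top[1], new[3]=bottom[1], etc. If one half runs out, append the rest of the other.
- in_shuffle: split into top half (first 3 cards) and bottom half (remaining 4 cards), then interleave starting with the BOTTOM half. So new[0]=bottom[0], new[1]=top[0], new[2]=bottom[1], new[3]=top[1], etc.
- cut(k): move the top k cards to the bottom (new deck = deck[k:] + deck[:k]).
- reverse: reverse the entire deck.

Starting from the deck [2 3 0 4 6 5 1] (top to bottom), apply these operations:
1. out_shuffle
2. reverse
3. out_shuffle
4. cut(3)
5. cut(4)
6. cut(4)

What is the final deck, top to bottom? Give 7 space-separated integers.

After op 1 (out_shuffle): [2 6 3 5 0 1 4]
After op 2 (reverse): [4 1 0 5 3 6 2]
After op 3 (out_shuffle): [4 3 1 6 0 2 5]
After op 4 (cut(3)): [6 0 2 5 4 3 1]
After op 5 (cut(4)): [4 3 1 6 0 2 5]
After op 6 (cut(4)): [0 2 5 4 3 1 6]

Answer: 0 2 5 4 3 1 6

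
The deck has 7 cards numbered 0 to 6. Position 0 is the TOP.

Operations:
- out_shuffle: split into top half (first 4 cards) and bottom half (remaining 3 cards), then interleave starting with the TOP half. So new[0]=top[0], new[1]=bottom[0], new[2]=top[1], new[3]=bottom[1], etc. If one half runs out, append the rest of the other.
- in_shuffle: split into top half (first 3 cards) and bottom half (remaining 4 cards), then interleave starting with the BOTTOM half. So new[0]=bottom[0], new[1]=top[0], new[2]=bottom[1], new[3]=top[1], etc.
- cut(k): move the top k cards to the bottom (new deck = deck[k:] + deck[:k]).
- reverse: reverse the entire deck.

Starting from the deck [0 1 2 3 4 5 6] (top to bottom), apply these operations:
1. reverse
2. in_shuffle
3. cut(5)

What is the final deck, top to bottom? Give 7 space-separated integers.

Answer: 4 0 3 6 2 5 1

Derivation:
After op 1 (reverse): [6 5 4 3 2 1 0]
After op 2 (in_shuffle): [3 6 2 5 1 4 0]
After op 3 (cut(5)): [4 0 3 6 2 5 1]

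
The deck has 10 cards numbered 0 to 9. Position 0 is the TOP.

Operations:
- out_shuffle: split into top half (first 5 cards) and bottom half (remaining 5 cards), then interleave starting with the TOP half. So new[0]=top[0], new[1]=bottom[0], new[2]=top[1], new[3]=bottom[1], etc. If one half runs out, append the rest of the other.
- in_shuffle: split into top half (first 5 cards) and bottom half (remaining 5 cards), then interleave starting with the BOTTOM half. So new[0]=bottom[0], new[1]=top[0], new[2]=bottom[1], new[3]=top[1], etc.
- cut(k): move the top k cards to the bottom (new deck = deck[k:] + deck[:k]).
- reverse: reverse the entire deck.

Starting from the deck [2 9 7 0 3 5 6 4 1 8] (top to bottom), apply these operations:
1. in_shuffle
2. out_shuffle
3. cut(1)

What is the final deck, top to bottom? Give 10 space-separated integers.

Answer: 7 2 1 6 0 9 8 4 3 5

Derivation:
After op 1 (in_shuffle): [5 2 6 9 4 7 1 0 8 3]
After op 2 (out_shuffle): [5 7 2 1 6 0 9 8 4 3]
After op 3 (cut(1)): [7 2 1 6 0 9 8 4 3 5]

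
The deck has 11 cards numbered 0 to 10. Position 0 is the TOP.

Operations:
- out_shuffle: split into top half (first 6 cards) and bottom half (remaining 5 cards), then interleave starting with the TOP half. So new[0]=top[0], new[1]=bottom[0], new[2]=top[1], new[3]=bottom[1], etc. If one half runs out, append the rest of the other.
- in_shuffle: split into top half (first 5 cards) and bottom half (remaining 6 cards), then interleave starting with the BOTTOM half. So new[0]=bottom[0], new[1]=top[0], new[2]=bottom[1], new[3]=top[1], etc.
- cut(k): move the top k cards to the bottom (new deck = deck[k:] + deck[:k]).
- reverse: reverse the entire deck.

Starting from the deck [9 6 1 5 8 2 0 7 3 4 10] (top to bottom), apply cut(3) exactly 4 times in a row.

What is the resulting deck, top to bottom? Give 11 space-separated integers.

Answer: 6 1 5 8 2 0 7 3 4 10 9

Derivation:
After op 1 (cut(3)): [5 8 2 0 7 3 4 10 9 6 1]
After op 2 (cut(3)): [0 7 3 4 10 9 6 1 5 8 2]
After op 3 (cut(3)): [4 10 9 6 1 5 8 2 0 7 3]
After op 4 (cut(3)): [6 1 5 8 2 0 7 3 4 10 9]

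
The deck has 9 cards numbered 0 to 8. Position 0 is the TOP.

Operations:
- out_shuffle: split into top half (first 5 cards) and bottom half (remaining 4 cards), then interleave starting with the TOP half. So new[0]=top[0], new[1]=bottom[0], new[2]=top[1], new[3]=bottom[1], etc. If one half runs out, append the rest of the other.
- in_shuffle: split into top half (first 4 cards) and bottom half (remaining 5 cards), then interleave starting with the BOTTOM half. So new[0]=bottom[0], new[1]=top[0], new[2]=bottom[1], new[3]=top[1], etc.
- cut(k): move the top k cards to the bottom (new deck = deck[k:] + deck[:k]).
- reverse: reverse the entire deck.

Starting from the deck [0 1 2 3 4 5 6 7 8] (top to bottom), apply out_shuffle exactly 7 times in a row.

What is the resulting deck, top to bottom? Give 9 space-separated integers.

After op 1 (out_shuffle): [0 5 1 6 2 7 3 8 4]
After op 2 (out_shuffle): [0 7 5 3 1 8 6 4 2]
After op 3 (out_shuffle): [0 8 7 6 5 4 3 2 1]
After op 4 (out_shuffle): [0 4 8 3 7 2 6 1 5]
After op 5 (out_shuffle): [0 2 4 6 8 1 3 5 7]
After op 6 (out_shuffle): [0 1 2 3 4 5 6 7 8]
After op 7 (out_shuffle): [0 5 1 6 2 7 3 8 4]

Answer: 0 5 1 6 2 7 3 8 4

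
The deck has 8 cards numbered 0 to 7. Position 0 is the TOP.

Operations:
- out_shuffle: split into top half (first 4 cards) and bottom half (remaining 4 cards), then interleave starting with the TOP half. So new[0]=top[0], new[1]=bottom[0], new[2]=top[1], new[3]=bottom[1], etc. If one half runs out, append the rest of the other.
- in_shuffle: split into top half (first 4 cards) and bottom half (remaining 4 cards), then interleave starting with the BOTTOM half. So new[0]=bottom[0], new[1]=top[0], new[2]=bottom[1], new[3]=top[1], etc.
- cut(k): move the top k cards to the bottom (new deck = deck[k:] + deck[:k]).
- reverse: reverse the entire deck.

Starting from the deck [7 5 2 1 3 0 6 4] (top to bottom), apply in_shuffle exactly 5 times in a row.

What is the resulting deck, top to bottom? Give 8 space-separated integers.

After op 1 (in_shuffle): [3 7 0 5 6 2 4 1]
After op 2 (in_shuffle): [6 3 2 7 4 0 1 5]
After op 3 (in_shuffle): [4 6 0 3 1 2 5 7]
After op 4 (in_shuffle): [1 4 2 6 5 0 7 3]
After op 5 (in_shuffle): [5 1 0 4 7 2 3 6]

Answer: 5 1 0 4 7 2 3 6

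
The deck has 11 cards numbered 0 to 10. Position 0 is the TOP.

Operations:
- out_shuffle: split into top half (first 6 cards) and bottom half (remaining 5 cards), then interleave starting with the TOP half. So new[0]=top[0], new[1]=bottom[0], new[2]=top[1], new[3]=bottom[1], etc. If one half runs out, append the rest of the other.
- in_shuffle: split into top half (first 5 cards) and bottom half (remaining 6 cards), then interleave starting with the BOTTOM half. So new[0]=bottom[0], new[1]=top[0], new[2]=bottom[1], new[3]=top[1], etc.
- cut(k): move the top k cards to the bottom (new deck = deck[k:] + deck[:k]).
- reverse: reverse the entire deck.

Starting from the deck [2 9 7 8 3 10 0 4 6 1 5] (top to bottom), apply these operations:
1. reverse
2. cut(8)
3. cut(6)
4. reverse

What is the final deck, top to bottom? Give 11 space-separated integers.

Answer: 6 1 5 2 9 7 8 3 10 0 4

Derivation:
After op 1 (reverse): [5 1 6 4 0 10 3 8 7 9 2]
After op 2 (cut(8)): [7 9 2 5 1 6 4 0 10 3 8]
After op 3 (cut(6)): [4 0 10 3 8 7 9 2 5 1 6]
After op 4 (reverse): [6 1 5 2 9 7 8 3 10 0 4]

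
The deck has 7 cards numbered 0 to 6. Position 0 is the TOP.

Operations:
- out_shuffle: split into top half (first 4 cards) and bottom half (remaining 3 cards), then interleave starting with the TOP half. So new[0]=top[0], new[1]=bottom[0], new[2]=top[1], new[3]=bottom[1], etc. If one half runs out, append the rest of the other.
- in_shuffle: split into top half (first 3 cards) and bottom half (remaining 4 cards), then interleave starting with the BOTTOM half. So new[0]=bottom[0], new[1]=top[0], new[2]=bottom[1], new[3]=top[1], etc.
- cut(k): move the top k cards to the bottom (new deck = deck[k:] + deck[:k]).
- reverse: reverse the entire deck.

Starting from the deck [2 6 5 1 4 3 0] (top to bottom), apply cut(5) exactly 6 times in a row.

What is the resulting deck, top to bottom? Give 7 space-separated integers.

After op 1 (cut(5)): [3 0 2 6 5 1 4]
After op 2 (cut(5)): [1 4 3 0 2 6 5]
After op 3 (cut(5)): [6 5 1 4 3 0 2]
After op 4 (cut(5)): [0 2 6 5 1 4 3]
After op 5 (cut(5)): [4 3 0 2 6 5 1]
After op 6 (cut(5)): [5 1 4 3 0 2 6]

Answer: 5 1 4 3 0 2 6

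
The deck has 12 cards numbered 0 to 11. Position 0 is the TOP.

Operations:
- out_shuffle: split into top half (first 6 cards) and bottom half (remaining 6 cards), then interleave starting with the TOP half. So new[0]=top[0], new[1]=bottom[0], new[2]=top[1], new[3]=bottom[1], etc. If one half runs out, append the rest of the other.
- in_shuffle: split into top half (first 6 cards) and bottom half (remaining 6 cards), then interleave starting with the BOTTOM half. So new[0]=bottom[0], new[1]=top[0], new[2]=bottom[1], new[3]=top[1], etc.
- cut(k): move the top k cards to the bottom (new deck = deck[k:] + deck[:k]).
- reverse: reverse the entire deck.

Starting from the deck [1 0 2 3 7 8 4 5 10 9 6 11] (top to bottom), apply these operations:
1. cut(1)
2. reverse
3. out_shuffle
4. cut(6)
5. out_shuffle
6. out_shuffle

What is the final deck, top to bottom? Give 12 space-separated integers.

After op 1 (cut(1)): [0 2 3 7 8 4 5 10 9 6 11 1]
After op 2 (reverse): [1 11 6 9 10 5 4 8 7 3 2 0]
After op 3 (out_shuffle): [1 4 11 8 6 7 9 3 10 2 5 0]
After op 4 (cut(6)): [9 3 10 2 5 0 1 4 11 8 6 7]
After op 5 (out_shuffle): [9 1 3 4 10 11 2 8 5 6 0 7]
After op 6 (out_shuffle): [9 2 1 8 3 5 4 6 10 0 11 7]

Answer: 9 2 1 8 3 5 4 6 10 0 11 7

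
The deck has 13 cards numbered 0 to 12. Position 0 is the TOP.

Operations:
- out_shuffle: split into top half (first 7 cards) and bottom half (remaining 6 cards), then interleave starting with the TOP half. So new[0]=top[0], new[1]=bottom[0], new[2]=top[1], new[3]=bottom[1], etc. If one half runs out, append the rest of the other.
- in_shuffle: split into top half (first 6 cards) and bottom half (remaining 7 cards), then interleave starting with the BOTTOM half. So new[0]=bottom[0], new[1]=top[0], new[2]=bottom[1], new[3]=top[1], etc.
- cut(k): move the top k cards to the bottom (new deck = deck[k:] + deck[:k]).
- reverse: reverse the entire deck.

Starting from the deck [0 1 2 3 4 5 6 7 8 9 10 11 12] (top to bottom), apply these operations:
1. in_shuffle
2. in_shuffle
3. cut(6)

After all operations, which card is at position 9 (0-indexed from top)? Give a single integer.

After op 1 (in_shuffle): [6 0 7 1 8 2 9 3 10 4 11 5 12]
After op 2 (in_shuffle): [9 6 3 0 10 7 4 1 11 8 5 2 12]
After op 3 (cut(6)): [4 1 11 8 5 2 12 9 6 3 0 10 7]
Position 9: card 3.

Answer: 3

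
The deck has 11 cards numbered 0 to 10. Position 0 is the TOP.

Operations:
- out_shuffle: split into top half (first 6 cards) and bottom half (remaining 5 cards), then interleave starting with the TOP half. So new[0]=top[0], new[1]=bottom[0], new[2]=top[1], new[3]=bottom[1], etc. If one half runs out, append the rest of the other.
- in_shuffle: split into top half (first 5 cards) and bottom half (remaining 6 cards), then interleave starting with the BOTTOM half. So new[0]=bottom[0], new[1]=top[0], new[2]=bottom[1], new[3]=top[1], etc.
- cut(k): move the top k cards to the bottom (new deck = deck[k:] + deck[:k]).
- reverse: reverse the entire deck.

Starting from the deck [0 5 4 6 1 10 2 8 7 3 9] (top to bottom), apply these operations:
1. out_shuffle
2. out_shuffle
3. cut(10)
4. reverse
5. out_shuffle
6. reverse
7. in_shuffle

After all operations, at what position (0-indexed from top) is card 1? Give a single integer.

Answer: 5

Derivation:
After op 1 (out_shuffle): [0 2 5 8 4 7 6 3 1 9 10]
After op 2 (out_shuffle): [0 6 2 3 5 1 8 9 4 10 7]
After op 3 (cut(10)): [7 0 6 2 3 5 1 8 9 4 10]
After op 4 (reverse): [10 4 9 8 1 5 3 2 6 0 7]
After op 5 (out_shuffle): [10 3 4 2 9 6 8 0 1 7 5]
After op 6 (reverse): [5 7 1 0 8 6 9 2 4 3 10]
After op 7 (in_shuffle): [6 5 9 7 2 1 4 0 3 8 10]
Card 1 is at position 5.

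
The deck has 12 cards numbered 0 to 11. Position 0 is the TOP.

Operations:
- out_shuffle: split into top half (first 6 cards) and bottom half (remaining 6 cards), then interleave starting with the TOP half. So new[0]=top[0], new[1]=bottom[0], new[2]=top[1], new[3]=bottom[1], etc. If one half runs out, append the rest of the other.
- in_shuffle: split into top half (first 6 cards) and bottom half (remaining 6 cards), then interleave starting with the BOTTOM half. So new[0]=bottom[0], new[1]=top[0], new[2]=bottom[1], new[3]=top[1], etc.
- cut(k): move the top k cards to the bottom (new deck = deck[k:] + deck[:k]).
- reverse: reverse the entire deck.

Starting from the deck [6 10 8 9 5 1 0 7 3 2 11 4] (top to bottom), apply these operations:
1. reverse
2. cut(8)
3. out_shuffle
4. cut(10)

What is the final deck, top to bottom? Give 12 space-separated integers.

After op 1 (reverse): [4 11 2 3 7 0 1 5 9 8 10 6]
After op 2 (cut(8)): [9 8 10 6 4 11 2 3 7 0 1 5]
After op 3 (out_shuffle): [9 2 8 3 10 7 6 0 4 1 11 5]
After op 4 (cut(10)): [11 5 9 2 8 3 10 7 6 0 4 1]

Answer: 11 5 9 2 8 3 10 7 6 0 4 1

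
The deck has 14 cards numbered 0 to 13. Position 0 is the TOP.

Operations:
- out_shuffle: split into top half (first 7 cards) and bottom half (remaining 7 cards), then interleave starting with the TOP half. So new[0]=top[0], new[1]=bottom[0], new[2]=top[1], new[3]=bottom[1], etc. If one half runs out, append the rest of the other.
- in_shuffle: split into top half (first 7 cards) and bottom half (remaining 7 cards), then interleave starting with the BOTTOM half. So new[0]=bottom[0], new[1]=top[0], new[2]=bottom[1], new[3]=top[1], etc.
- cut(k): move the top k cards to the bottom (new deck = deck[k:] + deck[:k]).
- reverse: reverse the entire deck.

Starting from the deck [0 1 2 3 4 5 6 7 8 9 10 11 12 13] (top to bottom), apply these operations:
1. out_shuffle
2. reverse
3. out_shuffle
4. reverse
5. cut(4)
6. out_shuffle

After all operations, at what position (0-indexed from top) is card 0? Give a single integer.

Answer: 7

Derivation:
After op 1 (out_shuffle): [0 7 1 8 2 9 3 10 4 11 5 12 6 13]
After op 2 (reverse): [13 6 12 5 11 4 10 3 9 2 8 1 7 0]
After op 3 (out_shuffle): [13 3 6 9 12 2 5 8 11 1 4 7 10 0]
After op 4 (reverse): [0 10 7 4 1 11 8 5 2 12 9 6 3 13]
After op 5 (cut(4)): [1 11 8 5 2 12 9 6 3 13 0 10 7 4]
After op 6 (out_shuffle): [1 6 11 3 8 13 5 0 2 10 12 7 9 4]
Card 0 is at position 7.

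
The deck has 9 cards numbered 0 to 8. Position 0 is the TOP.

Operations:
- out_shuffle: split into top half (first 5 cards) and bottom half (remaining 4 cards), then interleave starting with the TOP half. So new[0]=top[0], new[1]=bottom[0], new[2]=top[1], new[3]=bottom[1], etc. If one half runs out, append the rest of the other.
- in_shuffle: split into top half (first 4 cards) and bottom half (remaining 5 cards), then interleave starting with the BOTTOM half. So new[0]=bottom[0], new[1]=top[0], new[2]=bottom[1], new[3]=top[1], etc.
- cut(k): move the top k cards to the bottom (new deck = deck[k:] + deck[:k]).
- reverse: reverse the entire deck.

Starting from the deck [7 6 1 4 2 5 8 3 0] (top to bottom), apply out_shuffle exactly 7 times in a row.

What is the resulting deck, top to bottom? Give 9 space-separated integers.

Answer: 7 5 6 8 1 3 4 0 2

Derivation:
After op 1 (out_shuffle): [7 5 6 8 1 3 4 0 2]
After op 2 (out_shuffle): [7 3 5 4 6 0 8 2 1]
After op 3 (out_shuffle): [7 0 3 8 5 2 4 1 6]
After op 4 (out_shuffle): [7 2 0 4 3 1 8 6 5]
After op 5 (out_shuffle): [7 1 2 8 0 6 4 5 3]
After op 6 (out_shuffle): [7 6 1 4 2 5 8 3 0]
After op 7 (out_shuffle): [7 5 6 8 1 3 4 0 2]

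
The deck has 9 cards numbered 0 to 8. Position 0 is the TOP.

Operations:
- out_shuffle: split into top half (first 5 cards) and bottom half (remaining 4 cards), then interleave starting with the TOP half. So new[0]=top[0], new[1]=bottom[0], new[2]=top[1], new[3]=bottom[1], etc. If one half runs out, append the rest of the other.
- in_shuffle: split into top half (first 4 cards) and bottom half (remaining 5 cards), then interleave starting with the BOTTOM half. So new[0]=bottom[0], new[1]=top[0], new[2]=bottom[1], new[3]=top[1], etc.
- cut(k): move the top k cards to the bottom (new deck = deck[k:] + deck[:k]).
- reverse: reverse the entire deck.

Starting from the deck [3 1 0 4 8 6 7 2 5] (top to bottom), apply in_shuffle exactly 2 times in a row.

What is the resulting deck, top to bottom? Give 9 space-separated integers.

After op 1 (in_shuffle): [8 3 6 1 7 0 2 4 5]
After op 2 (in_shuffle): [7 8 0 3 2 6 4 1 5]

Answer: 7 8 0 3 2 6 4 1 5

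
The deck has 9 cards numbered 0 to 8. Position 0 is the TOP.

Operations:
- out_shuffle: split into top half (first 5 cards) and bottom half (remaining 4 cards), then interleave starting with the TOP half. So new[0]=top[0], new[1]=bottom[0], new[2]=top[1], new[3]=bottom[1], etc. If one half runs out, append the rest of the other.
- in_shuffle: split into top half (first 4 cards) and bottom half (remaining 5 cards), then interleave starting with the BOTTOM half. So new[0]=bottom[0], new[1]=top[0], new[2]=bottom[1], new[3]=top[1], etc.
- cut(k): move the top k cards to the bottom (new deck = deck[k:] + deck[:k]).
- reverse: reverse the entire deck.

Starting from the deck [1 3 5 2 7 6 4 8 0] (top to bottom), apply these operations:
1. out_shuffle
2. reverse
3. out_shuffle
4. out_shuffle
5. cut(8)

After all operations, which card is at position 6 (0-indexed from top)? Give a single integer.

Answer: 1

Derivation:
After op 1 (out_shuffle): [1 6 3 4 5 8 2 0 7]
After op 2 (reverse): [7 0 2 8 5 4 3 6 1]
After op 3 (out_shuffle): [7 4 0 3 2 6 8 1 5]
After op 4 (out_shuffle): [7 6 4 8 0 1 3 5 2]
After op 5 (cut(8)): [2 7 6 4 8 0 1 3 5]
Position 6: card 1.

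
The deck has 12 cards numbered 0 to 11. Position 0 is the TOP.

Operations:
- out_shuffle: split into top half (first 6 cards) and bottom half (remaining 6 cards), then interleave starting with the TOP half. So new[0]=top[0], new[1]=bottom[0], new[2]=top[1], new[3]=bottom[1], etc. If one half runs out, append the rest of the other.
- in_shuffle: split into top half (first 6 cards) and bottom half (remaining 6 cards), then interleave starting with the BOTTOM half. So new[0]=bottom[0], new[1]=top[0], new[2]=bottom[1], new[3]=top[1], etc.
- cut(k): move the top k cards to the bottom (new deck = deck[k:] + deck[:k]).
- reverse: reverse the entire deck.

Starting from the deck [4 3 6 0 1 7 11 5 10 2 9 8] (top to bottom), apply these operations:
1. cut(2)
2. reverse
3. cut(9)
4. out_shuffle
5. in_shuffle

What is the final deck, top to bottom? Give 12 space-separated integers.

Answer: 3 1 5 9 4 0 11 2 8 6 7 10

Derivation:
After op 1 (cut(2)): [6 0 1 7 11 5 10 2 9 8 4 3]
After op 2 (reverse): [3 4 8 9 2 10 5 11 7 1 0 6]
After op 3 (cut(9)): [1 0 6 3 4 8 9 2 10 5 11 7]
After op 4 (out_shuffle): [1 9 0 2 6 10 3 5 4 11 8 7]
After op 5 (in_shuffle): [3 1 5 9 4 0 11 2 8 6 7 10]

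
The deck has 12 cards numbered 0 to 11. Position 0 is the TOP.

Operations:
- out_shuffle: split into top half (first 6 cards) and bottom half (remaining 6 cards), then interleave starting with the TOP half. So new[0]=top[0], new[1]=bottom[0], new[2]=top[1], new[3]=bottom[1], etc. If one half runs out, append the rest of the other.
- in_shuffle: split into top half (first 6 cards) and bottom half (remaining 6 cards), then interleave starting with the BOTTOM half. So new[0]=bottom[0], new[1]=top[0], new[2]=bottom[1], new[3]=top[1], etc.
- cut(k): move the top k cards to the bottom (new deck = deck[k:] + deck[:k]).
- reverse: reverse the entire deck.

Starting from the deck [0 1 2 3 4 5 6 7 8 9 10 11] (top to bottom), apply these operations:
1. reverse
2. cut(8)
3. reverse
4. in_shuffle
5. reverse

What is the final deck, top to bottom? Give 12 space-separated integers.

After op 1 (reverse): [11 10 9 8 7 6 5 4 3 2 1 0]
After op 2 (cut(8)): [3 2 1 0 11 10 9 8 7 6 5 4]
After op 3 (reverse): [4 5 6 7 8 9 10 11 0 1 2 3]
After op 4 (in_shuffle): [10 4 11 5 0 6 1 7 2 8 3 9]
After op 5 (reverse): [9 3 8 2 7 1 6 0 5 11 4 10]

Answer: 9 3 8 2 7 1 6 0 5 11 4 10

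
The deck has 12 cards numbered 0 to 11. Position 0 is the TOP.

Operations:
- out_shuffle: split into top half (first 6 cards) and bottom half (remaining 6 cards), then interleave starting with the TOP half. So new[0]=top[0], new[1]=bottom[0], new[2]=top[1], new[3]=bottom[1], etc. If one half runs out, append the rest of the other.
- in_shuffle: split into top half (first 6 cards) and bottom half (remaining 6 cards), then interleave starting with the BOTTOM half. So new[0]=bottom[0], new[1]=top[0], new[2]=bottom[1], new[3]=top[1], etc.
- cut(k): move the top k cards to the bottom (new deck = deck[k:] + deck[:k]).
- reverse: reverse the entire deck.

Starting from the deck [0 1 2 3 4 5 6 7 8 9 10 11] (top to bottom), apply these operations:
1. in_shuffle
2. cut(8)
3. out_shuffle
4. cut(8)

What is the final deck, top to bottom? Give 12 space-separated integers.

Answer: 6 9 0 3 10 7 4 1 11 8 5 2

Derivation:
After op 1 (in_shuffle): [6 0 7 1 8 2 9 3 10 4 11 5]
After op 2 (cut(8)): [10 4 11 5 6 0 7 1 8 2 9 3]
After op 3 (out_shuffle): [10 7 4 1 11 8 5 2 6 9 0 3]
After op 4 (cut(8)): [6 9 0 3 10 7 4 1 11 8 5 2]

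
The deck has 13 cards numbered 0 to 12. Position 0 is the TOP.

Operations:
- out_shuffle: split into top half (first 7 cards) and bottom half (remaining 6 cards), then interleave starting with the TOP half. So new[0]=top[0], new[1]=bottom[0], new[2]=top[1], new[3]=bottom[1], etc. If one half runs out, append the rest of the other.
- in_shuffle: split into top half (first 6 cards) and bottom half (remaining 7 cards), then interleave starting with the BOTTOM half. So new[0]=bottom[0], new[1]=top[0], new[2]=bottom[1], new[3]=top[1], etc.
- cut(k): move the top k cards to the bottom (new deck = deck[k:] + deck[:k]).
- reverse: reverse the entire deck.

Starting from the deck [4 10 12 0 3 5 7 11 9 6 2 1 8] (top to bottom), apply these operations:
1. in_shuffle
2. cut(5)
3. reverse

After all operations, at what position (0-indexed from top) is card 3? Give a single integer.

Answer: 8

Derivation:
After op 1 (in_shuffle): [7 4 11 10 9 12 6 0 2 3 1 5 8]
After op 2 (cut(5)): [12 6 0 2 3 1 5 8 7 4 11 10 9]
After op 3 (reverse): [9 10 11 4 7 8 5 1 3 2 0 6 12]
Card 3 is at position 8.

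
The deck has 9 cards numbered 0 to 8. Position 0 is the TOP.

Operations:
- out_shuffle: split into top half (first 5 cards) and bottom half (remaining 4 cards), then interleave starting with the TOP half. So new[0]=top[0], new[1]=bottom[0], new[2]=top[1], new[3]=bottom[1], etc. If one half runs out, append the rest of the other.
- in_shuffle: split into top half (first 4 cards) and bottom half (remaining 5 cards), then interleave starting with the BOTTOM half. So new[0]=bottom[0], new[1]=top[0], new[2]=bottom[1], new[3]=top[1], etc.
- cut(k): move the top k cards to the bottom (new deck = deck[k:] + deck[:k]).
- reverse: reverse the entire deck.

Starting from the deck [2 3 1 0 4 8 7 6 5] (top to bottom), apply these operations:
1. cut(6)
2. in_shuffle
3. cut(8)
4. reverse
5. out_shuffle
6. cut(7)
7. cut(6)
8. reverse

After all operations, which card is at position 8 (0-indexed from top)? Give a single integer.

Answer: 5

Derivation:
After op 1 (cut(6)): [7 6 5 2 3 1 0 4 8]
After op 2 (in_shuffle): [3 7 1 6 0 5 4 2 8]
After op 3 (cut(8)): [8 3 7 1 6 0 5 4 2]
After op 4 (reverse): [2 4 5 0 6 1 7 3 8]
After op 5 (out_shuffle): [2 1 4 7 5 3 0 8 6]
After op 6 (cut(7)): [8 6 2 1 4 7 5 3 0]
After op 7 (cut(6)): [5 3 0 8 6 2 1 4 7]
After op 8 (reverse): [7 4 1 2 6 8 0 3 5]
Position 8: card 5.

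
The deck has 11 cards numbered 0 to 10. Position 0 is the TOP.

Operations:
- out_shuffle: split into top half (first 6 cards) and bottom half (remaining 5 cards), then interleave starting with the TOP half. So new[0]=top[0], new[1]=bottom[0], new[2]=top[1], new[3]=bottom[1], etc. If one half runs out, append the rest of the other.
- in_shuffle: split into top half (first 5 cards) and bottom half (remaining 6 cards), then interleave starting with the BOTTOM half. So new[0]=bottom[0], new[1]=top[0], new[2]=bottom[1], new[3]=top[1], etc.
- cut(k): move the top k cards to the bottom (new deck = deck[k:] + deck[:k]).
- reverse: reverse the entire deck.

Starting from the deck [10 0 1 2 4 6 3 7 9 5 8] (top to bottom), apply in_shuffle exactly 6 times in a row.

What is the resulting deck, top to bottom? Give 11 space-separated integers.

Answer: 4 5 2 9 1 7 0 3 10 6 8

Derivation:
After op 1 (in_shuffle): [6 10 3 0 7 1 9 2 5 4 8]
After op 2 (in_shuffle): [1 6 9 10 2 3 5 0 4 7 8]
After op 3 (in_shuffle): [3 1 5 6 0 9 4 10 7 2 8]
After op 4 (in_shuffle): [9 3 4 1 10 5 7 6 2 0 8]
After op 5 (in_shuffle): [5 9 7 3 6 4 2 1 0 10 8]
After op 6 (in_shuffle): [4 5 2 9 1 7 0 3 10 6 8]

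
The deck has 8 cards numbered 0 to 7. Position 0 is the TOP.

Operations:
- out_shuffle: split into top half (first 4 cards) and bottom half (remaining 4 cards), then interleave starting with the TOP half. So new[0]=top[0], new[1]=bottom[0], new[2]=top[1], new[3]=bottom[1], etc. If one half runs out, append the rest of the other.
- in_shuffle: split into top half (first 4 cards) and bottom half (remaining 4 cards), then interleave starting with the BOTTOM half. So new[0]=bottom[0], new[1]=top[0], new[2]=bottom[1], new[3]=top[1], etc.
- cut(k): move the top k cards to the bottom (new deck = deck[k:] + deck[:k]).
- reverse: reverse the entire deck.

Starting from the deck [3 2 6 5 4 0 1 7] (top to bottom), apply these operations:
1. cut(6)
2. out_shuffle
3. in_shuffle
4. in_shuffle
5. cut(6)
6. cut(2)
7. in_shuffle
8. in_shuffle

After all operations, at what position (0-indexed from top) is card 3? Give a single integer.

Answer: 7

Derivation:
After op 1 (cut(6)): [1 7 3 2 6 5 4 0]
After op 2 (out_shuffle): [1 6 7 5 3 4 2 0]
After op 3 (in_shuffle): [3 1 4 6 2 7 0 5]
After op 4 (in_shuffle): [2 3 7 1 0 4 5 6]
After op 5 (cut(6)): [5 6 2 3 7 1 0 4]
After op 6 (cut(2)): [2 3 7 1 0 4 5 6]
After op 7 (in_shuffle): [0 2 4 3 5 7 6 1]
After op 8 (in_shuffle): [5 0 7 2 6 4 1 3]
Card 3 is at position 7.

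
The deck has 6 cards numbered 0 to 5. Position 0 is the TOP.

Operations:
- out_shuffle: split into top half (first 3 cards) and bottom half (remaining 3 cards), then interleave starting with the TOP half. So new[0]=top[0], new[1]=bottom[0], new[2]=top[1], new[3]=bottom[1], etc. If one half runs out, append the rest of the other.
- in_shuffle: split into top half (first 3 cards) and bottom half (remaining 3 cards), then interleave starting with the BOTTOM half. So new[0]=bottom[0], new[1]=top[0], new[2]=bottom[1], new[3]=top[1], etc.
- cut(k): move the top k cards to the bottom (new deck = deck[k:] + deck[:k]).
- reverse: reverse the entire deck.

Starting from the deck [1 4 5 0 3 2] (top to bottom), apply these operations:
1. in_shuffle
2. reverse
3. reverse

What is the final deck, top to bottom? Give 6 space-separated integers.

Answer: 0 1 3 4 2 5

Derivation:
After op 1 (in_shuffle): [0 1 3 4 2 5]
After op 2 (reverse): [5 2 4 3 1 0]
After op 3 (reverse): [0 1 3 4 2 5]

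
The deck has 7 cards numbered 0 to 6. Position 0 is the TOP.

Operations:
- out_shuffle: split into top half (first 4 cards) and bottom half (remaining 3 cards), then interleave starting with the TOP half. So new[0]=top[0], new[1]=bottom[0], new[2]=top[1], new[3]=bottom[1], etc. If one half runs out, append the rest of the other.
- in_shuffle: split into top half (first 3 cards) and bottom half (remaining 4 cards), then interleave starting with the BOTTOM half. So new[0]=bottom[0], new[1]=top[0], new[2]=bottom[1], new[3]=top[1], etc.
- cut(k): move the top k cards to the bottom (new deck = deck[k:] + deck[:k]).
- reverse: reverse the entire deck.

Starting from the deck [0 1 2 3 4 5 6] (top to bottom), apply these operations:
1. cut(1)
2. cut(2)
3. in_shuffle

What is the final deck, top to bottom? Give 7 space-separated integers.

After op 1 (cut(1)): [1 2 3 4 5 6 0]
After op 2 (cut(2)): [3 4 5 6 0 1 2]
After op 3 (in_shuffle): [6 3 0 4 1 5 2]

Answer: 6 3 0 4 1 5 2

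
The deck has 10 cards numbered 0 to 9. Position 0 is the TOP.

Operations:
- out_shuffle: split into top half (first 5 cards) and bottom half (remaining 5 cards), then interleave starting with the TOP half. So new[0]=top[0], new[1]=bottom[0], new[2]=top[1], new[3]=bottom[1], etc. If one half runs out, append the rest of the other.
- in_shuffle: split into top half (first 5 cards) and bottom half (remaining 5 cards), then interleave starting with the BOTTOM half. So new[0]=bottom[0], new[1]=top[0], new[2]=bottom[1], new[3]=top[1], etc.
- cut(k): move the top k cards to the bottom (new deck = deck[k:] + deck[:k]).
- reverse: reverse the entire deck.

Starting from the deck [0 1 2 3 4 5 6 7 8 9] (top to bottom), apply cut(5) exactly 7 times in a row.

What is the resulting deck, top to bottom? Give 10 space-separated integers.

After op 1 (cut(5)): [5 6 7 8 9 0 1 2 3 4]
After op 2 (cut(5)): [0 1 2 3 4 5 6 7 8 9]
After op 3 (cut(5)): [5 6 7 8 9 0 1 2 3 4]
After op 4 (cut(5)): [0 1 2 3 4 5 6 7 8 9]
After op 5 (cut(5)): [5 6 7 8 9 0 1 2 3 4]
After op 6 (cut(5)): [0 1 2 3 4 5 6 7 8 9]
After op 7 (cut(5)): [5 6 7 8 9 0 1 2 3 4]

Answer: 5 6 7 8 9 0 1 2 3 4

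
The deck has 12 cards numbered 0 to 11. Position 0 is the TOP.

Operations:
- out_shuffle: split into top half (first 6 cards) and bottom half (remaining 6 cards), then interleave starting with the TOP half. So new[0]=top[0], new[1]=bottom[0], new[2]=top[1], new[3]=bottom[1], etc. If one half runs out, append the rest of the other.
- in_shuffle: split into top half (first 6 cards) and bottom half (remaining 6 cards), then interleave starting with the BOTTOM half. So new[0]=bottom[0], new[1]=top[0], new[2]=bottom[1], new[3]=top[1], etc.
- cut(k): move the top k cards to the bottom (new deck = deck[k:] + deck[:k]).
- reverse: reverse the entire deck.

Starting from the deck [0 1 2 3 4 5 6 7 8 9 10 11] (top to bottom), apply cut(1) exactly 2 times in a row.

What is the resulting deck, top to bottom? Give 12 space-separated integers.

Answer: 2 3 4 5 6 7 8 9 10 11 0 1

Derivation:
After op 1 (cut(1)): [1 2 3 4 5 6 7 8 9 10 11 0]
After op 2 (cut(1)): [2 3 4 5 6 7 8 9 10 11 0 1]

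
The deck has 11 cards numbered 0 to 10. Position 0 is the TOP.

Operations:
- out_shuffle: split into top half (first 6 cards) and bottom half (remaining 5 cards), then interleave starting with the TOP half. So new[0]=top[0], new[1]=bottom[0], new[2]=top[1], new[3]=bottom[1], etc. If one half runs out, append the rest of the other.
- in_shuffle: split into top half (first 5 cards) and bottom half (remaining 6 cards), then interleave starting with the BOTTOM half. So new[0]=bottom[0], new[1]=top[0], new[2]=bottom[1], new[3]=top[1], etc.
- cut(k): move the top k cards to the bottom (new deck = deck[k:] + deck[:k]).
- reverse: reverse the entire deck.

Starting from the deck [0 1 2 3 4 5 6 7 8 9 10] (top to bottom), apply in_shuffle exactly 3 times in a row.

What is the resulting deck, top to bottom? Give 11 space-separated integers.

After op 1 (in_shuffle): [5 0 6 1 7 2 8 3 9 4 10]
After op 2 (in_shuffle): [2 5 8 0 3 6 9 1 4 7 10]
After op 3 (in_shuffle): [6 2 9 5 1 8 4 0 7 3 10]

Answer: 6 2 9 5 1 8 4 0 7 3 10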